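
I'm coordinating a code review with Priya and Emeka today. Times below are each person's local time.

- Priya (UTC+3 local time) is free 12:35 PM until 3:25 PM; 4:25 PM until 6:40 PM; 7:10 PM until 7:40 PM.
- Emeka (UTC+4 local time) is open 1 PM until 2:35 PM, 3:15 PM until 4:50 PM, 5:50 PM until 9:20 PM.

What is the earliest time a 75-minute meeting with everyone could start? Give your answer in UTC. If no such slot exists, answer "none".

Priya in UTC: 09:35-12:25, 13:25-15:40, 16:10-16:40 (subtract 3h to convert from UTC+3).
Emeka in UTC: 09:00-10:35, 11:15-12:50, 13:50-17:20 (subtract 4h to convert from UTC+4).
Priya ∩ Emeka: 09:35-10:35, 11:15-12:25, 13:50-15:40, 16:10-16:40.
The first common window of at least 75 minutes is 13:50-15:40, so the earliest start is 13:50.

13:50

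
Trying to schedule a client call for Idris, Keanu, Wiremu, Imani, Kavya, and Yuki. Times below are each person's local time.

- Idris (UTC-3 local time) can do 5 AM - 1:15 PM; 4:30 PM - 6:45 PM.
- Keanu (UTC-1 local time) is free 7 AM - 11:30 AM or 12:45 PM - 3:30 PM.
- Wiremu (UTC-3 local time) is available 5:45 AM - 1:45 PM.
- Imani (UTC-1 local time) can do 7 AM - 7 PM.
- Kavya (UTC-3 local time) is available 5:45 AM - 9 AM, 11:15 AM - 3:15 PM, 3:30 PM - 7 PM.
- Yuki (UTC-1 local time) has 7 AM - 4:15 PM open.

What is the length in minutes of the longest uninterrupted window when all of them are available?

Idris in UTC: 08:00-16:15, 19:30-21:45 (add 3h to convert from UTC-3).
Keanu in UTC: 08:00-12:30, 13:45-16:30 (add 1h to convert from UTC-1).
Wiremu in UTC: 08:45-16:45 (add 3h to convert from UTC-3).
Imani in UTC: 08:00-20:00 (add 1h to convert from UTC-1).
Kavya in UTC: 08:45-12:00, 14:15-18:15, 18:30-22:00 (add 3h to convert from UTC-3).
Yuki in UTC: 08:00-17:15 (add 1h to convert from UTC-1).
Idris ∩ Keanu: 08:00-12:30, 13:45-16:15.
Idris ∩ Keanu ∩ Wiremu: 08:45-12:30, 13:45-16:15.
Idris ∩ Keanu ∩ Wiremu ∩ Imani: 08:45-12:30, 13:45-16:15.
Idris ∩ Keanu ∩ Wiremu ∩ Imani ∩ Kavya: 08:45-12:00, 14:15-16:15.
Idris ∩ Keanu ∩ Wiremu ∩ Imani ∩ Kavya ∩ Yuki: 08:45-12:00, 14:15-16:15.
So the common availability across everyone is 08:45-12:00, 14:15-16:15.
The longest is 08:45-12:00 at 195 minutes.

195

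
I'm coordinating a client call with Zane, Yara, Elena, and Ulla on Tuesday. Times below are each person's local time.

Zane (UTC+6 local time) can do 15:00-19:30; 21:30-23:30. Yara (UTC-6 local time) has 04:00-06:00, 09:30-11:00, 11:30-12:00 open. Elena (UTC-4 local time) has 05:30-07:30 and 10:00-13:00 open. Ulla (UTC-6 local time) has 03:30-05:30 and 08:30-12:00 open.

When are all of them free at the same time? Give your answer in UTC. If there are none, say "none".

10:00-11:30, 15:30-17:00

Zane in UTC: 09:00-13:30, 15:30-17:30 (subtract 6h to convert from UTC+6).
Yara in UTC: 10:00-12:00, 15:30-17:00, 17:30-18:00 (add 6h to convert from UTC-6).
Elena in UTC: 09:30-11:30, 14:00-17:00 (add 4h to convert from UTC-4).
Ulla in UTC: 09:30-11:30, 14:30-18:00 (add 6h to convert from UTC-6).
Zane ∩ Yara: 10:00-12:00, 15:30-17:00.
Zane ∩ Yara ∩ Elena: 10:00-11:30, 15:30-17:00.
Zane ∩ Yara ∩ Elena ∩ Ulla: 10:00-11:30, 15:30-17:00.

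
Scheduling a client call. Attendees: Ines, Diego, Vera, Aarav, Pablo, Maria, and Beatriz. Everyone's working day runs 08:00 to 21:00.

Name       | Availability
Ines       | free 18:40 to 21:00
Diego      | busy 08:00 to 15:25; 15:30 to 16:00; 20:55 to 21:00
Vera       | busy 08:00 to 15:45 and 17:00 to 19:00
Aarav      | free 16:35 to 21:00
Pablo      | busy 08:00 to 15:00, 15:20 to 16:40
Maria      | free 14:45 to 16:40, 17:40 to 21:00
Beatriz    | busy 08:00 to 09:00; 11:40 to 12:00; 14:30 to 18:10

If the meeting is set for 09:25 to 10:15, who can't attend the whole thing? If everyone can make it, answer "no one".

Aarav, Diego, Ines, Maria, Pablo, Vera

Ines free: 18:40-21:00.
Diego free: 15:25-15:30, 16:00-20:55 (invert busy blocks within the working day).
Vera free: 15:45-17:00, 19:00-21:00 (invert busy blocks within the working day).
Aarav free: 16:35-21:00.
Pablo free: 15:00-15:20, 16:40-21:00 (invert busy blocks within the working day).
Maria free: 14:45-16:40, 17:40-21:00.
Beatriz free: 09:00-11:40, 12:00-14:30, 18:10-21:00 (invert busy blocks within the working day).
Ines: not fully free for 09:25-10:15. Diego: not fully free for 09:25-10:15. Vera: not fully free for 09:25-10:15. Aarav: not fully free for 09:25-10:15. Pablo: not fully free for 09:25-10:15. Maria: not fully free for 09:25-10:15. Beatriz: free for 09:25-10:15.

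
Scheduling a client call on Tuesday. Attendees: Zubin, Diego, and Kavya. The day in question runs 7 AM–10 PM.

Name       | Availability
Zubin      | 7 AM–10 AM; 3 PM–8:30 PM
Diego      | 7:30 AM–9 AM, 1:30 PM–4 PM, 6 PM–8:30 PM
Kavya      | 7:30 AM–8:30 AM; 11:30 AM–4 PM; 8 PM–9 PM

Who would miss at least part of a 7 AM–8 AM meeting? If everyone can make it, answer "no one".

Diego, Kavya

Zubin: free for 07:00-08:00. Diego: not fully free for 07:00-08:00. Kavya: not fully free for 07:00-08:00.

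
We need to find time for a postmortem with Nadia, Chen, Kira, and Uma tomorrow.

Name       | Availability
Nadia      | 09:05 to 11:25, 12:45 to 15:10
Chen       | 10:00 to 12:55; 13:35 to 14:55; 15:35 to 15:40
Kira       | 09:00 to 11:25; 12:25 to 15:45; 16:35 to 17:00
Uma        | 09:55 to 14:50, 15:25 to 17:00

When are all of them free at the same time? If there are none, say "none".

Nadia ∩ Chen: 10:00-11:25, 12:45-12:55, 13:35-14:55.
Nadia ∩ Chen ∩ Kira: 10:00-11:25, 12:45-12:55, 13:35-14:55.
Nadia ∩ Chen ∩ Kira ∩ Uma: 10:00-11:25, 12:45-12:55, 13:35-14:50.
So the common availability across everyone is 10:00-11:25, 12:45-12:55, 13:35-14:50.

10:00-11:25, 12:45-12:55, 13:35-14:50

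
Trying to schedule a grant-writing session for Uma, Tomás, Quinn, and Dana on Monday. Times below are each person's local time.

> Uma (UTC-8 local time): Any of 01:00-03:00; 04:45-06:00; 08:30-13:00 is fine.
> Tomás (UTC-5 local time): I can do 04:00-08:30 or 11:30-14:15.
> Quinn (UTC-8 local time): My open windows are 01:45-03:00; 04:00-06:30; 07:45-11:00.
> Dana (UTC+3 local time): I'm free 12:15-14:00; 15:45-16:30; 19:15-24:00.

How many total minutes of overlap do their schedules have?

270

Uma in UTC: 09:00-11:00, 12:45-14:00, 16:30-21:00 (add 8h to convert from UTC-8).
Tomás in UTC: 09:00-13:30, 16:30-19:15 (add 5h to convert from UTC-5).
Quinn in UTC: 09:45-11:00, 12:00-14:30, 15:45-19:00 (add 8h to convert from UTC-8).
Dana in UTC: 09:15-11:00, 12:45-13:30, 16:15-21:00 (subtract 3h to convert from UTC+3).
Uma ∩ Tomás: 09:00-11:00, 12:45-13:30, 16:30-19:15.
Uma ∩ Tomás ∩ Quinn: 09:45-11:00, 12:45-13:30, 16:30-19:00.
Uma ∩ Tomás ∩ Quinn ∩ Dana: 09:45-11:00, 12:45-13:30, 16:30-19:00.
Summing the common windows: 75 + 45 + 150 = 270 minutes.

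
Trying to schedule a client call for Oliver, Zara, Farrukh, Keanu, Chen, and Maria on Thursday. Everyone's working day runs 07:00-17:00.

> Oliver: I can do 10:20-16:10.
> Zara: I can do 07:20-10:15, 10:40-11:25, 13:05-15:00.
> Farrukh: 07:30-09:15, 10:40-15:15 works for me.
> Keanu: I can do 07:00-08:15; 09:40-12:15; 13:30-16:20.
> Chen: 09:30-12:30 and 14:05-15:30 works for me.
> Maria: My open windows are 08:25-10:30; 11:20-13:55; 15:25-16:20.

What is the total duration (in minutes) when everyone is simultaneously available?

5

Oliver ∩ Zara: 10:40-11:25, 13:05-15:00.
Oliver ∩ Zara ∩ Farrukh: 10:40-11:25, 13:05-15:00.
Oliver ∩ Zara ∩ Farrukh ∩ Keanu: 10:40-11:25, 13:30-15:00.
Oliver ∩ Zara ∩ Farrukh ∩ Keanu ∩ Chen: 10:40-11:25, 14:05-15:00.
Oliver ∩ Zara ∩ Farrukh ∩ Keanu ∩ Chen ∩ Maria: 11:20-11:25.
That's a single block of 5 minutes.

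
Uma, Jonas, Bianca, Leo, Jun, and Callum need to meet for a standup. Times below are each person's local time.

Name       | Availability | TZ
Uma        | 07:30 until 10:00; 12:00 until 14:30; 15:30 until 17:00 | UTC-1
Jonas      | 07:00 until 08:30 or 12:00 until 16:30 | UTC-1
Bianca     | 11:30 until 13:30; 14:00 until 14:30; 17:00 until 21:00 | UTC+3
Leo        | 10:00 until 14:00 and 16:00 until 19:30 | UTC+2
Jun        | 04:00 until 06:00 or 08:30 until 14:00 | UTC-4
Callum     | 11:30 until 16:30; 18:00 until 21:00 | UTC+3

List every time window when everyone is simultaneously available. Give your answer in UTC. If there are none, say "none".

08:30-09:30, 15:00-15:30, 16:30-17:30

Uma in UTC: 08:30-11:00, 13:00-15:30, 16:30-18:00 (add 1h to convert from UTC-1).
Jonas in UTC: 08:00-09:30, 13:00-17:30 (add 1h to convert from UTC-1).
Bianca in UTC: 08:30-10:30, 11:00-11:30, 14:00-18:00 (subtract 3h to convert from UTC+3).
Leo in UTC: 08:00-12:00, 14:00-17:30 (subtract 2h to convert from UTC+2).
Jun in UTC: 08:00-10:00, 12:30-18:00 (add 4h to convert from UTC-4).
Callum in UTC: 08:30-13:30, 15:00-18:00 (subtract 3h to convert from UTC+3).
Uma ∩ Jonas: 08:30-09:30, 13:00-15:30, 16:30-17:30.
Uma ∩ Jonas ∩ Bianca: 08:30-09:30, 14:00-15:30, 16:30-17:30.
Uma ∩ Jonas ∩ Bianca ∩ Leo: 08:30-09:30, 14:00-15:30, 16:30-17:30.
Uma ∩ Jonas ∩ Bianca ∩ Leo ∩ Jun: 08:30-09:30, 14:00-15:30, 16:30-17:30.
Uma ∩ Jonas ∩ Bianca ∩ Leo ∩ Jun ∩ Callum: 08:30-09:30, 15:00-15:30, 16:30-17:30.
So the common availability across everyone is 08:30-09:30, 15:00-15:30, 16:30-17:30.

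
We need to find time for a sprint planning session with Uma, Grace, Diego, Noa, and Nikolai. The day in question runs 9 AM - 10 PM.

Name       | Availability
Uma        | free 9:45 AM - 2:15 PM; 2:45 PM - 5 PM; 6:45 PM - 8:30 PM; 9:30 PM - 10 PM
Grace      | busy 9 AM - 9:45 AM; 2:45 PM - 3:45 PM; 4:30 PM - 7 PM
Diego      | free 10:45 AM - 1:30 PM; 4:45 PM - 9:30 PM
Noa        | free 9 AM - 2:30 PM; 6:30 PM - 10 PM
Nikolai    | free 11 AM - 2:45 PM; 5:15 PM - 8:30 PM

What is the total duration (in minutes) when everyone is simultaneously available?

240

Uma free: 09:45-14:15, 14:45-17:00, 18:45-20:30, 21:30-22:00.
Grace free: 09:45-14:45, 15:45-16:30, 19:00-22:00 (invert busy blocks within the working day).
Diego free: 10:45-13:30, 16:45-21:30.
Noa free: 09:00-14:30, 18:30-22:00.
Nikolai free: 11:00-14:45, 17:15-20:30.
Uma ∩ Grace: 09:45-14:15, 15:45-16:30, 19:00-20:30, 21:30-22:00.
Uma ∩ Grace ∩ Diego: 10:45-13:30, 19:00-20:30.
Uma ∩ Grace ∩ Diego ∩ Noa: 10:45-13:30, 19:00-20:30.
Uma ∩ Grace ∩ Diego ∩ Noa ∩ Nikolai: 11:00-13:30, 19:00-20:30.
Summing the common windows: 150 + 90 = 240 minutes.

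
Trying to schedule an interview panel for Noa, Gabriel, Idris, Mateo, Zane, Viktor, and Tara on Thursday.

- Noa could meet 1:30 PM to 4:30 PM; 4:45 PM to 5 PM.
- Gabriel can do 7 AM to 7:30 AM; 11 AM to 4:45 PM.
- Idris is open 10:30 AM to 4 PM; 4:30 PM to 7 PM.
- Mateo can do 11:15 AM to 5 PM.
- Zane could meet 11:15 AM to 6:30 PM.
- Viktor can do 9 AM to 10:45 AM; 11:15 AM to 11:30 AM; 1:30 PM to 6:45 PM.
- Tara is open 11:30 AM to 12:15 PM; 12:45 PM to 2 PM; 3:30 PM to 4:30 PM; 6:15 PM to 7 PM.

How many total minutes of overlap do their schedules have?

Noa ∩ Gabriel: 13:30-16:30.
Noa ∩ Gabriel ∩ Idris: 13:30-16:00.
Noa ∩ Gabriel ∩ Idris ∩ Mateo: 13:30-16:00.
Noa ∩ Gabriel ∩ Idris ∩ Mateo ∩ Zane: 13:30-16:00.
Noa ∩ Gabriel ∩ Idris ∩ Mateo ∩ Zane ∩ Viktor: 13:30-16:00.
Noa ∩ Gabriel ∩ Idris ∩ Mateo ∩ Zane ∩ Viktor ∩ Tara: 13:30-14:00, 15:30-16:00.
So the common availability across everyone is 13:30-14:00, 15:30-16:00.
Summing the common windows: 30 + 30 = 60 minutes.

60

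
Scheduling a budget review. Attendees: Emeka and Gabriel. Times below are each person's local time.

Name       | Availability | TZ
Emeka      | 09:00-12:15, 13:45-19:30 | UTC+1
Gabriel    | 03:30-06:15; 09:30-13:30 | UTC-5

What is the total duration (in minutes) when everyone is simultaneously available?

405

Emeka in UTC: 08:00-11:15, 12:45-18:30 (subtract 1h to convert from UTC+1).
Gabriel in UTC: 08:30-11:15, 14:30-18:30 (add 5h to convert from UTC-5).
Emeka ∩ Gabriel: 08:30-11:15, 14:30-18:30.
Summing the common windows: 165 + 240 = 405 minutes.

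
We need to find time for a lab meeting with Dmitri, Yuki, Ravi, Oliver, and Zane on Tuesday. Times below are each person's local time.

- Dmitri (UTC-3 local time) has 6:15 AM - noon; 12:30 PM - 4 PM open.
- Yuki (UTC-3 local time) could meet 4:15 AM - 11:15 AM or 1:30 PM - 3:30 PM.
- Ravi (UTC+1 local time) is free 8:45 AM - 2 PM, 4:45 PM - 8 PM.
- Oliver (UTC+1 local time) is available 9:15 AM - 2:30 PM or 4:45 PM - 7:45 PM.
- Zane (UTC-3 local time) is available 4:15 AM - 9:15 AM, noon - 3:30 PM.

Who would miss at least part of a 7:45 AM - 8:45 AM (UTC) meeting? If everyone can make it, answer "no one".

Dmitri, Oliver

Dmitri in UTC: 09:15-15:00, 15:30-19:00 (add 3h to convert from UTC-3).
Yuki in UTC: 07:15-14:15, 16:30-18:30 (add 3h to convert from UTC-3).
Ravi in UTC: 07:45-13:00, 15:45-19:00 (subtract 1h to convert from UTC+1).
Oliver in UTC: 08:15-13:30, 15:45-18:45 (subtract 1h to convert from UTC+1).
Zane in UTC: 07:15-12:15, 15:00-18:30 (add 3h to convert from UTC-3).
Dmitri: not fully free for 07:45-08:45. Yuki: free for 07:45-08:45. Ravi: free for 07:45-08:45. Oliver: not fully free for 07:45-08:45. Zane: free for 07:45-08:45.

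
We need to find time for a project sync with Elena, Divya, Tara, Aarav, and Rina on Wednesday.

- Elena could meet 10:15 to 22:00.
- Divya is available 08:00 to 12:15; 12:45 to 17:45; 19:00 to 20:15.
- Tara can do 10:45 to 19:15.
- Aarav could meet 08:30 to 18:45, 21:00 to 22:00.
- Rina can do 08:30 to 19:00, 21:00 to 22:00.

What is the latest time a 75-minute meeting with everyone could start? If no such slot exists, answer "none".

Elena ∩ Divya: 10:15-12:15, 12:45-17:45, 19:00-20:15.
Elena ∩ Divya ∩ Tara: 10:45-12:15, 12:45-17:45, 19:00-19:15.
Elena ∩ Divya ∩ Tara ∩ Aarav: 10:45-12:15, 12:45-17:45.
Elena ∩ Divya ∩ Tara ∩ Aarav ∩ Rina: 10:45-12:15, 12:45-17:45.
So the common availability across everyone is 10:45-12:15, 12:45-17:45.
The last common window of at least 75 minutes is 12:45-17:45; a 75-minute meeting can start as late as 16:30 and still end by 17:45.

16:30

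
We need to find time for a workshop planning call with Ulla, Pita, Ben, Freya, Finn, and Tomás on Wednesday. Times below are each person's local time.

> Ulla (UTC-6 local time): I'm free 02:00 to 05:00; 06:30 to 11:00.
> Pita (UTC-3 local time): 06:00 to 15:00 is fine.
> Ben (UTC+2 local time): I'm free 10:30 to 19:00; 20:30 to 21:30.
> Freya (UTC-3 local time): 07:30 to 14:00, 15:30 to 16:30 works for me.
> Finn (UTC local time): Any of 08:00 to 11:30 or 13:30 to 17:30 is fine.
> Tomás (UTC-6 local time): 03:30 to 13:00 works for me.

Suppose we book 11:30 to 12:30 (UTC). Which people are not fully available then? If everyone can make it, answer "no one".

Ulla in UTC: 08:00-11:00, 12:30-17:00 (add 6h to convert from UTC-6).
Pita in UTC: 09:00-18:00 (add 3h to convert from UTC-3).
Ben in UTC: 08:30-17:00, 18:30-19:30 (subtract 2h to convert from UTC+2).
Freya in UTC: 10:30-17:00, 18:30-19:30 (add 3h to convert from UTC-3).
Finn in UTC: 08:00-11:30, 13:30-17:30.
Tomás in UTC: 09:30-19:00 (add 6h to convert from UTC-6).
Ulla: not fully free for 11:30-12:30. Pita: free for 11:30-12:30. Ben: free for 11:30-12:30. Freya: free for 11:30-12:30. Finn: not fully free for 11:30-12:30. Tomás: free for 11:30-12:30.

Finn, Ulla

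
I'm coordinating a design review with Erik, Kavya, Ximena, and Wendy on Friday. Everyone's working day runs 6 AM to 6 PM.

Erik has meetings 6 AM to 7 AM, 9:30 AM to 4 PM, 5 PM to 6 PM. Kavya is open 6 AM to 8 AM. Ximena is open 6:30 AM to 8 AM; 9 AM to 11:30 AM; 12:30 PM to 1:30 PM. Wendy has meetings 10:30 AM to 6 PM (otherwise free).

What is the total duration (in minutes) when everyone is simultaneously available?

Erik free: 07:00-09:30, 16:00-17:00 (invert busy blocks within the working day).
Kavya free: 06:00-08:00.
Ximena free: 06:30-08:00, 09:00-11:30, 12:30-13:30.
Wendy free: 06:00-10:30 (invert busy blocks within the working day).
Erik ∩ Kavya: 07:00-08:00.
Erik ∩ Kavya ∩ Ximena: 07:00-08:00.
Erik ∩ Kavya ∩ Ximena ∩ Wendy: 07:00-08:00.
That's a single block of 60 minutes.

60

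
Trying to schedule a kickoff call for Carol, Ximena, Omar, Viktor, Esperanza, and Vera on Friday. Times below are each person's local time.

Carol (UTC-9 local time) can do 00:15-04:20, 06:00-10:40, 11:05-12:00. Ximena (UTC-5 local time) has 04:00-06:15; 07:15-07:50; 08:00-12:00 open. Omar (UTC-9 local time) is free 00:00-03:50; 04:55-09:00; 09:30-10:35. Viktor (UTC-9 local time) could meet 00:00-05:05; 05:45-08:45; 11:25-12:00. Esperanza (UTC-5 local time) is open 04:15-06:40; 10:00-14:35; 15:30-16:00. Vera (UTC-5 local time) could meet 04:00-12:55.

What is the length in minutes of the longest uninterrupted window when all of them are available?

Carol in UTC: 09:15-13:20, 15:00-19:40, 20:05-21:00 (add 9h to convert from UTC-9).
Ximena in UTC: 09:00-11:15, 12:15-12:50, 13:00-17:00 (add 5h to convert from UTC-5).
Omar in UTC: 09:00-12:50, 13:55-18:00, 18:30-19:35 (add 9h to convert from UTC-9).
Viktor in UTC: 09:00-14:05, 14:45-17:45, 20:25-21:00 (add 9h to convert from UTC-9).
Esperanza in UTC: 09:15-11:40, 15:00-19:35, 20:30-21:00 (add 5h to convert from UTC-5).
Vera in UTC: 09:00-17:55 (add 5h to convert from UTC-5).
Carol ∩ Ximena: 09:15-11:15, 12:15-12:50, 13:00-13:20, 15:00-17:00.
Carol ∩ Ximena ∩ Omar: 09:15-11:15, 12:15-12:50, 15:00-17:00.
Carol ∩ Ximena ∩ Omar ∩ Viktor: 09:15-11:15, 12:15-12:50, 15:00-17:00.
Carol ∩ Ximena ∩ Omar ∩ Viktor ∩ Esperanza: 09:15-11:15, 15:00-17:00.
Carol ∩ Ximena ∩ Omar ∩ Viktor ∩ Esperanza ∩ Vera: 09:15-11:15, 15:00-17:00.
So the common availability across everyone is 09:15-11:15, 15:00-17:00.
The longest is 09:15-11:15 at 120 minutes.

120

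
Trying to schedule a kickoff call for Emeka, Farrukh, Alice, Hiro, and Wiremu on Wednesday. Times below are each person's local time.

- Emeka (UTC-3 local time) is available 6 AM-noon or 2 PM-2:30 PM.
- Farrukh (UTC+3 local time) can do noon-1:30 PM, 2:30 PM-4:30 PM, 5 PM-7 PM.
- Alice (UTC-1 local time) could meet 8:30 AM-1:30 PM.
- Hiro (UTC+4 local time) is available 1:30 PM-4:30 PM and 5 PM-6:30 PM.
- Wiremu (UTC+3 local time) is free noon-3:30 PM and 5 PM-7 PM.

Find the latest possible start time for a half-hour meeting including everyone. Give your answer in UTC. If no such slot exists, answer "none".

Emeka in UTC: 09:00-15:00, 17:00-17:30 (add 3h to convert from UTC-3).
Farrukh in UTC: 09:00-10:30, 11:30-13:30, 14:00-16:00 (subtract 3h to convert from UTC+3).
Alice in UTC: 09:30-14:30 (add 1h to convert from UTC-1).
Hiro in UTC: 09:30-12:30, 13:00-14:30 (subtract 4h to convert from UTC+4).
Wiremu in UTC: 09:00-12:30, 14:00-16:00 (subtract 3h to convert from UTC+3).
Emeka ∩ Farrukh: 09:00-10:30, 11:30-13:30, 14:00-15:00.
Emeka ∩ Farrukh ∩ Alice: 09:30-10:30, 11:30-13:30, 14:00-14:30.
Emeka ∩ Farrukh ∩ Alice ∩ Hiro: 09:30-10:30, 11:30-12:30, 13:00-13:30, 14:00-14:30.
Emeka ∩ Farrukh ∩ Alice ∩ Hiro ∩ Wiremu: 09:30-10:30, 11:30-12:30, 14:00-14:30.
The last common window of at least 30 minutes is 14:00-14:30; a 30-minute meeting can start as late as 14:00 and still end by 14:30.

14:00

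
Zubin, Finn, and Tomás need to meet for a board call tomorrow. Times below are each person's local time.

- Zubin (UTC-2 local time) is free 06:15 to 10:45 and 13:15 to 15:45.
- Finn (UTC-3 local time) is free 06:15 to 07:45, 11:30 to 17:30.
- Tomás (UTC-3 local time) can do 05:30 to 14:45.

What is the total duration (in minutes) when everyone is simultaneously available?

Zubin in UTC: 08:15-12:45, 15:15-17:45 (add 2h to convert from UTC-2).
Finn in UTC: 09:15-10:45, 14:30-20:30 (add 3h to convert from UTC-3).
Tomás in UTC: 08:30-17:45 (add 3h to convert from UTC-3).
Zubin ∩ Finn: 09:15-10:45, 15:15-17:45.
Zubin ∩ Finn ∩ Tomás: 09:15-10:45, 15:15-17:45.
Summing the common windows: 90 + 150 = 240 minutes.

240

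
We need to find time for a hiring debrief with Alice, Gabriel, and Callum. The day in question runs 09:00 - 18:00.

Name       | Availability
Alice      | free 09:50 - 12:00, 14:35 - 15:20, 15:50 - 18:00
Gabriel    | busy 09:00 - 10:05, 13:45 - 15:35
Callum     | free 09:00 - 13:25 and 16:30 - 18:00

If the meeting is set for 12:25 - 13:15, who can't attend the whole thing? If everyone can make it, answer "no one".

Alice

Alice free: 09:50-12:00, 14:35-15:20, 15:50-18:00.
Gabriel free: 10:05-13:45, 15:35-18:00 (invert busy blocks within the working day).
Callum free: 09:00-13:25, 16:30-18:00.
Alice: not fully free for 12:25-13:15. Gabriel: free for 12:25-13:15. Callum: free for 12:25-13:15.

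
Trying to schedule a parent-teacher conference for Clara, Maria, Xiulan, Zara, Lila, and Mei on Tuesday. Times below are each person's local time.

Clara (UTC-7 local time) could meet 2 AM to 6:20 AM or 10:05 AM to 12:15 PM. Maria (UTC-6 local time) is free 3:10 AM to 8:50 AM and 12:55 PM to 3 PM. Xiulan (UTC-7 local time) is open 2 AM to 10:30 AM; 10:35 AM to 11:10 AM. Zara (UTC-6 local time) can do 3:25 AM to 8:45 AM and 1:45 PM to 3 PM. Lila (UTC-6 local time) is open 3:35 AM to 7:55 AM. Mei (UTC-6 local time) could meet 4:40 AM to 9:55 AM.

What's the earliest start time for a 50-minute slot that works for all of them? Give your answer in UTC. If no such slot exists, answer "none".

Clara in UTC: 09:00-13:20, 17:05-19:15 (add 7h to convert from UTC-7).
Maria in UTC: 09:10-14:50, 18:55-21:00 (add 6h to convert from UTC-6).
Xiulan in UTC: 09:00-17:30, 17:35-18:10 (add 7h to convert from UTC-7).
Zara in UTC: 09:25-14:45, 19:45-21:00 (add 6h to convert from UTC-6).
Lila in UTC: 09:35-13:55 (add 6h to convert from UTC-6).
Mei in UTC: 10:40-15:55 (add 6h to convert from UTC-6).
Clara ∩ Maria: 09:10-13:20, 18:55-19:15.
Clara ∩ Maria ∩ Xiulan: 09:10-13:20.
Clara ∩ Maria ∩ Xiulan ∩ Zara: 09:25-13:20.
Clara ∩ Maria ∩ Xiulan ∩ Zara ∩ Lila: 09:35-13:20.
Clara ∩ Maria ∩ Xiulan ∩ Zara ∩ Lila ∩ Mei: 10:40-13:20.
Those are the intersection windows.
The first common window of at least 50 minutes is 10:40-13:20, so the earliest start is 10:40.

10:40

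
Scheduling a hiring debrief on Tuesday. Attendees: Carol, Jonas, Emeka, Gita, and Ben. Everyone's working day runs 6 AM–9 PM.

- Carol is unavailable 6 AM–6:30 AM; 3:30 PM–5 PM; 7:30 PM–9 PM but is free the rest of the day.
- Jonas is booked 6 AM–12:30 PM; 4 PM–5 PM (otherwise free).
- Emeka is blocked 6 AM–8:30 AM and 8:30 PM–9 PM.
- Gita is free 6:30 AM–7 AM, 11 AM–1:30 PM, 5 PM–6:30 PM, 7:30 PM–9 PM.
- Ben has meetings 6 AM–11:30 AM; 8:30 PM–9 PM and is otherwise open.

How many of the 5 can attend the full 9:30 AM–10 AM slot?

2

Carol free: 06:30-15:30, 17:00-19:30 (invert busy blocks within the working day).
Jonas free: 12:30-16:00, 17:00-21:00 (invert busy blocks within the working day).
Emeka free: 08:30-20:30 (invert busy blocks within the working day).
Gita free: 06:30-07:00, 11:00-13:30, 17:00-18:30, 19:30-21:00.
Ben free: 11:30-20:30 (invert busy blocks within the working day).
Carol and Emeka can make the full 09:30-10:00 slot — that's 2.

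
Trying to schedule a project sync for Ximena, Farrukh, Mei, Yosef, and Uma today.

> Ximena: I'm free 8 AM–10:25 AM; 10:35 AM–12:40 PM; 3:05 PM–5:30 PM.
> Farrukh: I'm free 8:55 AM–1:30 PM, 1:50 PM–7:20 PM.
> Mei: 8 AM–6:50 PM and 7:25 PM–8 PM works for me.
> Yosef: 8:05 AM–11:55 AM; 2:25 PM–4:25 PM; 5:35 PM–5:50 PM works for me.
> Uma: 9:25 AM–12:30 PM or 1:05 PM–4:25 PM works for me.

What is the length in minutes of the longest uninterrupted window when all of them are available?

80

Ximena ∩ Farrukh: 08:55-10:25, 10:35-12:40, 15:05-17:30.
Ximena ∩ Farrukh ∩ Mei: 08:55-10:25, 10:35-12:40, 15:05-17:30.
Ximena ∩ Farrukh ∩ Mei ∩ Yosef: 08:55-10:25, 10:35-11:55, 15:05-16:25.
Ximena ∩ Farrukh ∩ Mei ∩ Yosef ∩ Uma: 09:25-10:25, 10:35-11:55, 15:05-16:25.
Those are the intersection windows.
The longest is 10:35-11:55 at 80 minutes.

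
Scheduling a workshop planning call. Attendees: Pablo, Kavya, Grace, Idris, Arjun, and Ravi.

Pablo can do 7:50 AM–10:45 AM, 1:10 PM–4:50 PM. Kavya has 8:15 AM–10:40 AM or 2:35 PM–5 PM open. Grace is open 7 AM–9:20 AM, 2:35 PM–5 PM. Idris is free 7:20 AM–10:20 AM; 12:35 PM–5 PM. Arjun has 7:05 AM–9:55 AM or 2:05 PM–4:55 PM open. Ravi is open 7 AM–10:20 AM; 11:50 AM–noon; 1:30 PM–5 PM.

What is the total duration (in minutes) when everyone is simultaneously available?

Pablo ∩ Kavya: 08:15-10:40, 14:35-16:50.
Pablo ∩ Kavya ∩ Grace: 08:15-09:20, 14:35-16:50.
Pablo ∩ Kavya ∩ Grace ∩ Idris: 08:15-09:20, 14:35-16:50.
Pablo ∩ Kavya ∩ Grace ∩ Idris ∩ Arjun: 08:15-09:20, 14:35-16:50.
Pablo ∩ Kavya ∩ Grace ∩ Idris ∩ Arjun ∩ Ravi: 08:15-09:20, 14:35-16:50.
Summing the common windows: 65 + 135 = 200 minutes.

200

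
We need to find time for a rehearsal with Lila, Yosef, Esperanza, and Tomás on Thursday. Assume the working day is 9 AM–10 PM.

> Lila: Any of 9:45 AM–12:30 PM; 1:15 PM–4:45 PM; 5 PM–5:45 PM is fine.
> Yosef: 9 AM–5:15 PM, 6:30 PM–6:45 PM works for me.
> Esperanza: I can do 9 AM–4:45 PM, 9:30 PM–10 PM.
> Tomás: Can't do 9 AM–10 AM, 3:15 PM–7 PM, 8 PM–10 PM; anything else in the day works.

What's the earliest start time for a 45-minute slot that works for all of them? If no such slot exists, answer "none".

10:00

Lila free: 09:45-12:30, 13:15-16:45, 17:00-17:45.
Yosef free: 09:00-17:15, 18:30-18:45.
Esperanza free: 09:00-16:45, 21:30-22:00.
Tomás free: 10:00-15:15, 19:00-20:00 (invert busy blocks within the working day).
Lila ∩ Yosef: 09:45-12:30, 13:15-16:45, 17:00-17:15.
Lila ∩ Yosef ∩ Esperanza: 09:45-12:30, 13:15-16:45.
Lila ∩ Yosef ∩ Esperanza ∩ Tomás: 10:00-12:30, 13:15-15:15.
Those are the intersection windows.
The first common window of at least 45 minutes is 10:00-12:30, so the earliest start is 10:00.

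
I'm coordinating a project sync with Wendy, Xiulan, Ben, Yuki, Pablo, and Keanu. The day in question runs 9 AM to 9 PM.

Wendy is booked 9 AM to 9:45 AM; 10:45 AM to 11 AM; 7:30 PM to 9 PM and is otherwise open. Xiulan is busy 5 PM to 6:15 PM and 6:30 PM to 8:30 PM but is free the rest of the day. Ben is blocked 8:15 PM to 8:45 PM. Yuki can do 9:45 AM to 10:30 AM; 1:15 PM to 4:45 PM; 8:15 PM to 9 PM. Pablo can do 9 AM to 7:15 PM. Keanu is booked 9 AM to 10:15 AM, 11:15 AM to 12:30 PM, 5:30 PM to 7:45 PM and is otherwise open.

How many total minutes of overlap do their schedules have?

Wendy free: 09:45-10:45, 11:00-19:30 (invert busy blocks within the working day).
Xiulan free: 09:00-17:00, 18:15-18:30, 20:30-21:00 (invert busy blocks within the working day).
Ben free: 09:00-20:15, 20:45-21:00 (invert busy blocks within the working day).
Yuki free: 09:45-10:30, 13:15-16:45, 20:15-21:00.
Pablo free: 09:00-19:15.
Keanu free: 10:15-11:15, 12:30-17:30, 19:45-21:00 (invert busy blocks within the working day).
Wendy ∩ Xiulan: 09:45-10:45, 11:00-17:00, 18:15-18:30.
Wendy ∩ Xiulan ∩ Ben: 09:45-10:45, 11:00-17:00, 18:15-18:30.
Wendy ∩ Xiulan ∩ Ben ∩ Yuki: 09:45-10:30, 13:15-16:45.
Wendy ∩ Xiulan ∩ Ben ∩ Yuki ∩ Pablo: 09:45-10:30, 13:15-16:45.
Wendy ∩ Xiulan ∩ Ben ∩ Yuki ∩ Pablo ∩ Keanu: 10:15-10:30, 13:15-16:45.
So the common availability across everyone is 10:15-10:30, 13:15-16:45.
Summing the common windows: 15 + 210 = 225 minutes.

225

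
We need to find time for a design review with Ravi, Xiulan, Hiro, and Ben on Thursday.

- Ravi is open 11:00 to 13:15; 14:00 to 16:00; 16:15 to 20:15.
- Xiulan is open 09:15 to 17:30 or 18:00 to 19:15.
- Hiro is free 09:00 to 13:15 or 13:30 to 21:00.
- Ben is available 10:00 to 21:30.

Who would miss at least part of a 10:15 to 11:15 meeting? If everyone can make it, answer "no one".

Ravi: not fully free for 10:15-11:15. Xiulan: free for 10:15-11:15. Hiro: free for 10:15-11:15. Ben: free for 10:15-11:15.

Ravi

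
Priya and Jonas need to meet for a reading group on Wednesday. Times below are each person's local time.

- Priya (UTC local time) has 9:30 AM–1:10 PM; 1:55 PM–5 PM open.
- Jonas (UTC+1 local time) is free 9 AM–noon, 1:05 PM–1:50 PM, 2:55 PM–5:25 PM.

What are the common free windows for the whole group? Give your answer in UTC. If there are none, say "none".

09:30-11:00, 12:05-12:50, 13:55-16:25

Priya in UTC: 09:30-13:10, 13:55-17:00.
Jonas in UTC: 08:00-11:00, 12:05-12:50, 13:55-16:25 (subtract 1h to convert from UTC+1).
Priya ∩ Jonas: 09:30-11:00, 12:05-12:50, 13:55-16:25.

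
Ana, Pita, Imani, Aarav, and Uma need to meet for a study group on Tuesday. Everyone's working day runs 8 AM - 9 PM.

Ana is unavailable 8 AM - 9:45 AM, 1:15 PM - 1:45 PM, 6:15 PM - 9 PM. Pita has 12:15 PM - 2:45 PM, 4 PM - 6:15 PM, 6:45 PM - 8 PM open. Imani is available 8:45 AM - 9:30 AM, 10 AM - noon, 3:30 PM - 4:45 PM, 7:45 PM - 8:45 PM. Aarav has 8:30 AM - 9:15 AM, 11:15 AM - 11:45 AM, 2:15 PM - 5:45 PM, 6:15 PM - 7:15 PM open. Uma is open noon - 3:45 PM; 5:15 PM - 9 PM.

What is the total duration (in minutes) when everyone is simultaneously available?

Ana free: 09:45-13:15, 13:45-18:15 (invert busy blocks within the working day).
Pita free: 12:15-14:45, 16:00-18:15, 18:45-20:00.
Imani free: 08:45-09:30, 10:00-12:00, 15:30-16:45, 19:45-20:45.
Aarav free: 08:30-09:15, 11:15-11:45, 14:15-17:45, 18:15-19:15.
Uma free: 12:00-15:45, 17:15-21:00.
Ana ∩ Pita: 12:15-13:15, 13:45-14:45, 16:00-18:15.
Ana ∩ Pita ∩ Imani: 16:00-16:45.
Ana ∩ Pita ∩ Imani ∩ Aarav: 16:00-16:45.
Ana ∩ Pita ∩ Imani ∩ Aarav ∩ Uma: ∅.
There is no time when everyone is free.
There is no common window, so the total is 0 minutes.

0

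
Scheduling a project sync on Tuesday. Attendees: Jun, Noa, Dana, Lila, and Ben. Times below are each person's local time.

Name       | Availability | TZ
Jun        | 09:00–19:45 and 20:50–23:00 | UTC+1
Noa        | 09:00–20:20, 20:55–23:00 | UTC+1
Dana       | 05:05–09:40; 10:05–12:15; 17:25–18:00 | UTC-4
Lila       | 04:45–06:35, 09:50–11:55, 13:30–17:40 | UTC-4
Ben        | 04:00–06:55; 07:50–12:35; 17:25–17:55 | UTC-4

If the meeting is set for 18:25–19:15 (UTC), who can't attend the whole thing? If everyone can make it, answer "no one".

Ben, Dana, Jun

Jun in UTC: 08:00-18:45, 19:50-22:00 (subtract 1h to convert from UTC+1).
Noa in UTC: 08:00-19:20, 19:55-22:00 (subtract 1h to convert from UTC+1).
Dana in UTC: 09:05-13:40, 14:05-16:15, 21:25-22:00 (add 4h to convert from UTC-4).
Lila in UTC: 08:45-10:35, 13:50-15:55, 17:30-21:40 (add 4h to convert from UTC-4).
Ben in UTC: 08:00-10:55, 11:50-16:35, 21:25-21:55 (add 4h to convert from UTC-4).
Jun: not fully free for 18:25-19:15. Noa: free for 18:25-19:15. Dana: not fully free for 18:25-19:15. Lila: free for 18:25-19:15. Ben: not fully free for 18:25-19:15.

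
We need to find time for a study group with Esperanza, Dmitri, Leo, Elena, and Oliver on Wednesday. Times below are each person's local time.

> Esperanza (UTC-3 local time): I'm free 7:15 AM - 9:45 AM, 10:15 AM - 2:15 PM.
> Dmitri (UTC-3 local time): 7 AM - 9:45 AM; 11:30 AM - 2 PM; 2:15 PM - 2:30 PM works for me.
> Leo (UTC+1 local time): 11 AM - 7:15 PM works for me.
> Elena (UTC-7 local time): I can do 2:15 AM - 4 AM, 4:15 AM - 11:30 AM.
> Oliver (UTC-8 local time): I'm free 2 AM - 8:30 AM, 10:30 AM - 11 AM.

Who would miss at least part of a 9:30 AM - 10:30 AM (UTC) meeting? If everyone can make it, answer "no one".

Esperanza in UTC: 10:15-12:45, 13:15-17:15 (add 3h to convert from UTC-3).
Dmitri in UTC: 10:00-12:45, 14:30-17:00, 17:15-17:30 (add 3h to convert from UTC-3).
Leo in UTC: 10:00-18:15 (subtract 1h to convert from UTC+1).
Elena in UTC: 09:15-11:00, 11:15-18:30 (add 7h to convert from UTC-7).
Oliver in UTC: 10:00-16:30, 18:30-19:00 (add 8h to convert from UTC-8).
Esperanza: not fully free for 09:30-10:30. Dmitri: not fully free for 09:30-10:30. Leo: not fully free for 09:30-10:30. Elena: free for 09:30-10:30. Oliver: not fully free for 09:30-10:30.

Dmitri, Esperanza, Leo, Oliver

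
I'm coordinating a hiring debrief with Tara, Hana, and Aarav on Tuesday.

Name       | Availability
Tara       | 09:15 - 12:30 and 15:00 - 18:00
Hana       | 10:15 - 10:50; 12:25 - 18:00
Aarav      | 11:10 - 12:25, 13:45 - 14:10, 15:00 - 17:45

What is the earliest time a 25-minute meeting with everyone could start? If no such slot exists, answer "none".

15:00

Tara ∩ Hana: 10:15-10:50, 12:25-12:30, 15:00-18:00.
Tara ∩ Hana ∩ Aarav: 15:00-17:45.
The first common window of at least 25 minutes is 15:00-17:45, so the earliest start is 15:00.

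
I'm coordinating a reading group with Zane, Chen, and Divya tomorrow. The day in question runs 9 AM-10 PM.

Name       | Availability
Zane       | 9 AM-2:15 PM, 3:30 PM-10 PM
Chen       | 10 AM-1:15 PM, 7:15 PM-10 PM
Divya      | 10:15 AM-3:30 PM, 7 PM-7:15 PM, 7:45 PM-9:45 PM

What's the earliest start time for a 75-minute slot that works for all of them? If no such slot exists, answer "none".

10:15

Zane ∩ Chen: 10:00-13:15, 19:15-22:00.
Zane ∩ Chen ∩ Divya: 10:15-13:15, 19:45-21:45.
The first common window of at least 75 minutes is 10:15-13:15, so the earliest start is 10:15.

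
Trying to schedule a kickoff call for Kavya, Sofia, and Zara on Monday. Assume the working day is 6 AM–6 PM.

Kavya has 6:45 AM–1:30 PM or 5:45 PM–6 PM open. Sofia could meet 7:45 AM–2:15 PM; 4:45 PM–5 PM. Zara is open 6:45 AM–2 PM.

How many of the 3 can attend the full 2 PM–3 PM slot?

nobody can make the full 14:00-15:00 slot — that's 0.

0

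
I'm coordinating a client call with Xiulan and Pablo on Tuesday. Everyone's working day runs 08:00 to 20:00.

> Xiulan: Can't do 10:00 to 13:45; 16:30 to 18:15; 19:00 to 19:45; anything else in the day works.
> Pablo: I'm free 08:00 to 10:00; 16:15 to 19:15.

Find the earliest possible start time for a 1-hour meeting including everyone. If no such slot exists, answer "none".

08:00

Xiulan free: 08:00-10:00, 13:45-16:30, 18:15-19:00, 19:45-20:00 (invert busy blocks within the working day).
Pablo free: 08:00-10:00, 16:15-19:15.
Xiulan ∩ Pablo: 08:00-10:00, 16:15-16:30, 18:15-19:00.
The first common window of at least 60 minutes is 08:00-10:00, so the earliest start is 08:00.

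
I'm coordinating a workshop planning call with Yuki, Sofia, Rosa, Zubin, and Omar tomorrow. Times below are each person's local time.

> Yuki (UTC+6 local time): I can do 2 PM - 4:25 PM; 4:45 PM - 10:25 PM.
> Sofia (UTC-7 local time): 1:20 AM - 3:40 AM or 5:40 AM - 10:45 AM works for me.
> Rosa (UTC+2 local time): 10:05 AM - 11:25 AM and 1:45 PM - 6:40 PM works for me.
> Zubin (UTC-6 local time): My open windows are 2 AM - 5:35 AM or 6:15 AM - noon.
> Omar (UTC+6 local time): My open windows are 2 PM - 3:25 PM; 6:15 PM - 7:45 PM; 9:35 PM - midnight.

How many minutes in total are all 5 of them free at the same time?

180

Yuki in UTC: 08:00-10:25, 10:45-16:25 (subtract 6h to convert from UTC+6).
Sofia in UTC: 08:20-10:40, 12:40-17:45 (add 7h to convert from UTC-7).
Rosa in UTC: 08:05-09:25, 11:45-16:40 (subtract 2h to convert from UTC+2).
Zubin in UTC: 08:00-11:35, 12:15-18:00 (add 6h to convert from UTC-6).
Omar in UTC: 08:00-09:25, 12:15-13:45, 15:35-18:00 (subtract 6h to convert from UTC+6).
Yuki ∩ Sofia: 08:20-10:25, 12:40-16:25.
Yuki ∩ Sofia ∩ Rosa: 08:20-09:25, 12:40-16:25.
Yuki ∩ Sofia ∩ Rosa ∩ Zubin: 08:20-09:25, 12:40-16:25.
Yuki ∩ Sofia ∩ Rosa ∩ Zubin ∩ Omar: 08:20-09:25, 12:40-13:45, 15:35-16:25.
Summing the common windows: 65 + 65 + 50 = 180 minutes.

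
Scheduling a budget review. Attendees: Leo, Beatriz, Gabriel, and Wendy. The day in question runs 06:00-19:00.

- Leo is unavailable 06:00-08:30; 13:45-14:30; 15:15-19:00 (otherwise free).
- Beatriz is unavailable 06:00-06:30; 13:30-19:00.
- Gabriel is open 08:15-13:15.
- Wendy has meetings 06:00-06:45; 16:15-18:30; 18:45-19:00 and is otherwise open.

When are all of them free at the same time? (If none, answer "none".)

Leo free: 08:30-13:45, 14:30-15:15 (invert busy blocks within the working day).
Beatriz free: 06:30-13:30 (invert busy blocks within the working day).
Gabriel free: 08:15-13:15.
Wendy free: 06:45-16:15, 18:30-18:45 (invert busy blocks within the working day).
Leo ∩ Beatriz: 08:30-13:30.
Leo ∩ Beatriz ∩ Gabriel: 08:30-13:15.
Leo ∩ Beatriz ∩ Gabriel ∩ Wendy: 08:30-13:15.

08:30-13:15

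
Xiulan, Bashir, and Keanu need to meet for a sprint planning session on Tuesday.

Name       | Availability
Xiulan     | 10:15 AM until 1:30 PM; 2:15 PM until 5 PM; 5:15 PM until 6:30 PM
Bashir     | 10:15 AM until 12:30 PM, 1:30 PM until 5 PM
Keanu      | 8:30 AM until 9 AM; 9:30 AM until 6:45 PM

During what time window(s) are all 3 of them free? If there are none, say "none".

Xiulan ∩ Bashir: 10:15-12:30, 14:15-17:00.
Xiulan ∩ Bashir ∩ Keanu: 10:15-12:30, 14:15-17:00.

10:15-12:30, 14:15-17:00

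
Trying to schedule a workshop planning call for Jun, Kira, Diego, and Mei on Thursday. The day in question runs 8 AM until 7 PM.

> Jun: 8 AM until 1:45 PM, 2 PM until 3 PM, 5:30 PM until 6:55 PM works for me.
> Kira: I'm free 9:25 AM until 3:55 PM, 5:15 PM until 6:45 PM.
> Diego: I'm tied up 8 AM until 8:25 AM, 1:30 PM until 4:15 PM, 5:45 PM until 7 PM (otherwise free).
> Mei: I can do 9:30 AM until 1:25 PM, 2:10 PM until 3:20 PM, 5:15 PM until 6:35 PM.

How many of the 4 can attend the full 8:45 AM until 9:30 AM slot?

2

Jun free: 08:00-13:45, 14:00-15:00, 17:30-18:55.
Kira free: 09:25-15:55, 17:15-18:45.
Diego free: 08:25-13:30, 16:15-17:45 (invert busy blocks within the working day).
Mei free: 09:30-13:25, 14:10-15:20, 17:15-18:35.
Jun and Diego can make the full 08:45-09:30 slot — that's 2.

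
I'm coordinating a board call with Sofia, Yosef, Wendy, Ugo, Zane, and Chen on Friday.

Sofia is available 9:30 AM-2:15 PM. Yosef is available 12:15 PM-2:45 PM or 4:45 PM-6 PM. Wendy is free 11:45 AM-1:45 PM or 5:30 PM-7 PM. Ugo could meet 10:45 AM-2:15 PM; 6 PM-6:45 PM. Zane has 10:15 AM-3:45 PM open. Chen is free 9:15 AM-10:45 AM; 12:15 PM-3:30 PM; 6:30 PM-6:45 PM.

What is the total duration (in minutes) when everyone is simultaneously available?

Sofia ∩ Yosef: 12:15-14:15.
Sofia ∩ Yosef ∩ Wendy: 12:15-13:45.
Sofia ∩ Yosef ∩ Wendy ∩ Ugo: 12:15-13:45.
Sofia ∩ Yosef ∩ Wendy ∩ Ugo ∩ Zane: 12:15-13:45.
Sofia ∩ Yosef ∩ Wendy ∩ Ugo ∩ Zane ∩ Chen: 12:15-13:45.
Those are the intersection windows.
That's a single block of 90 minutes.

90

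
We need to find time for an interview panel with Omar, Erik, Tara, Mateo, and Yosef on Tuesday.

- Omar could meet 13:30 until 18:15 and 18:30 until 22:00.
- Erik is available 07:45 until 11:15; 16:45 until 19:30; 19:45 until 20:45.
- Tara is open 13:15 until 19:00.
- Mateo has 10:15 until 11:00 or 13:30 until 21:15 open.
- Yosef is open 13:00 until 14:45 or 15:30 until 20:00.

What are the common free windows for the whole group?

16:45-18:15, 18:30-19:00

Omar ∩ Erik: 16:45-18:15, 18:30-19:30, 19:45-20:45.
Omar ∩ Erik ∩ Tara: 16:45-18:15, 18:30-19:00.
Omar ∩ Erik ∩ Tara ∩ Mateo: 16:45-18:15, 18:30-19:00.
Omar ∩ Erik ∩ Tara ∩ Mateo ∩ Yosef: 16:45-18:15, 18:30-19:00.
So the common availability across everyone is 16:45-18:15, 18:30-19:00.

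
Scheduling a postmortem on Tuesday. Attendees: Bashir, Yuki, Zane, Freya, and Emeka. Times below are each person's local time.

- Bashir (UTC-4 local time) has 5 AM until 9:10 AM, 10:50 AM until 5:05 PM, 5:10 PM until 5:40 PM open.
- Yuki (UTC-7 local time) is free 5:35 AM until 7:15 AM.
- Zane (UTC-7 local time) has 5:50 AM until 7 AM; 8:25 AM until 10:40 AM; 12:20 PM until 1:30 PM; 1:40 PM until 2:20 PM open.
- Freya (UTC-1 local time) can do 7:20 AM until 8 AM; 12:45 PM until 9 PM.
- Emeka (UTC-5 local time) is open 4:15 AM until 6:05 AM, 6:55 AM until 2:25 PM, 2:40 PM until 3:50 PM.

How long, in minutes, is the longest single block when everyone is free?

Bashir in UTC: 09:00-13:10, 14:50-21:05, 21:10-21:40 (add 4h to convert from UTC-4).
Yuki in UTC: 12:35-14:15 (add 7h to convert from UTC-7).
Zane in UTC: 12:50-14:00, 15:25-17:40, 19:20-20:30, 20:40-21:20 (add 7h to convert from UTC-7).
Freya in UTC: 08:20-09:00, 13:45-22:00 (add 1h to convert from UTC-1).
Emeka in UTC: 09:15-11:05, 11:55-19:25, 19:40-20:50 (add 5h to convert from UTC-5).
Bashir ∩ Yuki: 12:35-13:10.
Bashir ∩ Yuki ∩ Zane: 12:50-13:10.
Bashir ∩ Yuki ∩ Zane ∩ Freya: ∅.
Bashir ∩ Yuki ∩ Zane ∩ Freya ∩ Emeka: ∅.
There is no time when everyone is free.
No common window exists, so the longest block is 0 minutes.

0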